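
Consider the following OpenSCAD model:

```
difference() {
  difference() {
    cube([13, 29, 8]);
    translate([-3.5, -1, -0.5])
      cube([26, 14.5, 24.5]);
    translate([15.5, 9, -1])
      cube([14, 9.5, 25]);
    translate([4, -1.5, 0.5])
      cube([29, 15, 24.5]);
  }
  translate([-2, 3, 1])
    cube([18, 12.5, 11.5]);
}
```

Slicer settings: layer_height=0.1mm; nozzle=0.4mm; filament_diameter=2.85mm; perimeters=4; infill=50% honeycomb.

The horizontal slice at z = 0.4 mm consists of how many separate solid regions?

1

At z = 0.4 mm: the 13×29 cube contributes its full rectangle; the 26×14.5 cube at (-3.5, -1) contributes its full rectangle; the cube at (15.5, 9) is present — its section is the full 14×9.5 rectangle; the cube at (4, -1.5) is absent (z outside [0.5, 25]); After the difference (first − rest): starting from the 13×29 cube, the 26×14.5 cube at (-3.5, -1) partially overlaps it — only the 175.50 mm² overlap (of its 377.00 mm²) is removed, clipping the outline; the 14×9.5 cube at (15.5, 9) misses the remaining region (no effect) — 1 connected region; the cube at (-2, 3) does not reach this height (z outside [1, 12.5]); After the difference (first − rest): none of the subtracted shapes is present at this height, so the result so far is unchanged — 1 connected region. The result has 1 disconnected region.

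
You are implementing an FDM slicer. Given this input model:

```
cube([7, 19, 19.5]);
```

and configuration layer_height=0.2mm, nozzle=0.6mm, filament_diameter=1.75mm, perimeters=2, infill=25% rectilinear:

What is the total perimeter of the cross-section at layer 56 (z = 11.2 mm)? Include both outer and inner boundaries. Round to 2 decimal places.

At z = 11.2 mm: the cube is present — its section is the full 7×19 rectangle (perimeter 52.00 mm). Overall, the cross-section is a single solid region. Total boundary length (outer) = 52.00 mm.

52.00 mm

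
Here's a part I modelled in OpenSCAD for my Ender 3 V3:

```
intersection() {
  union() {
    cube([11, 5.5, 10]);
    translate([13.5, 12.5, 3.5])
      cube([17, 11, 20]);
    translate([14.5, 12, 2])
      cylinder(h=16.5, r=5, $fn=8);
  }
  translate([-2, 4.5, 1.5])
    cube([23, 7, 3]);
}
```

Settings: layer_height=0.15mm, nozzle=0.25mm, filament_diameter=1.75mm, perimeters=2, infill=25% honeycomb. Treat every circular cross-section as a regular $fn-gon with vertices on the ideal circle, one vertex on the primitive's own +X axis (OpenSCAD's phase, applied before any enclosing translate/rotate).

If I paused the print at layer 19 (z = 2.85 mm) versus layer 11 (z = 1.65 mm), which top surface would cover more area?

Layer 19 (z = 2.85): the cube is present — its section is the full 11×5.5 rectangle (area 60.50 mm²); the cube at (13.5, 12.5) is absent (z outside [3.5, 23.5]); the r=5 cylinder at (14.5, 12) contributes a regular 8-gon of circumradius 5 (area = (8/2)·5.000²·sin(360°/8) = 70.71 mm²); Taking the union: the 2 present regions are separate (no shared area or edge), so areas and boundary lengths simply add and each stays a separate island — area = 131.21 mm²; the 23×7 cube at (-2, 4.5) contributes its full rectangle (area 161.00 mm²); After intersecting: the 23×7 cube at (-2, 4.5) partially overlaps the result so far; clipping to the common part keeps 41.46 mm² — area = 41.46 mm². So its area = 41.46 mm². Layer 11 (z = 1.65): the 11×5.5 cube contributes its full rectangle (area 60.50 mm²); the cube at (13.5, 12.5) is absent (z outside [3.5, 23.5]); the cylinder at (14.5, 12) is absent (z outside [2, 18.5]); Taking the union: only the 11×5.5 cube is present, so the union is just that shape — area = 60.50 mm²; the 23×7 cube at (-2, 4.5) contributes its full rectangle (area 161.00 mm²); Keeping only the common overlap: the 23×7 cube at (-2, 4.5) partially overlaps the result so far; clipping to the common part keeps 11.00 mm² — area = 11.00 mm². So its area = 11.00 mm². Layer 19 is larger (41.46 vs 11.00 mm²).

layer 19 (z = 2.85 mm)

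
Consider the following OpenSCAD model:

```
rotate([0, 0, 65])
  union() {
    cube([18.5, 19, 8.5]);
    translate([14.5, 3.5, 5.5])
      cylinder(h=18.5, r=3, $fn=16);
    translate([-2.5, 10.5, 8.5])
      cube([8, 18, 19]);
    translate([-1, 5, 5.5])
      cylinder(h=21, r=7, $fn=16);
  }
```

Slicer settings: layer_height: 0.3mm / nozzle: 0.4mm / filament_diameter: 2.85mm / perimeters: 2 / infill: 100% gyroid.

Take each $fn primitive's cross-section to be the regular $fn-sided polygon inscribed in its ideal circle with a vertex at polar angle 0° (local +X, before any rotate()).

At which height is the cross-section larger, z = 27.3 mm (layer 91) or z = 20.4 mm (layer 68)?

Layer 91 (z = 27.3): the cube is absent (z outside [0, 8.5]); the cylinder at (14.5, 3.5) is absent (z outside [5.5, 24]); the 8×18 cube at (-2.5, 10.5) contributes its full rectangle (area 144.00 mm²); the cylinder at (-1, 5) does not reach this height (z outside [5.5, 26.5]); Combining (union): only the 8×18 cube at (-2.5, 10.5) is present, so the union is just that shape — area = 144.00 mm²; (whole slice rotated 65° about Z — lengths, areas and connectivity unchanged). So its area = 144.00 mm². Layer 68 (z = 20.4): the cube does not reach this height (z outside [0, 8.5]); the r=3 cylinder at (14.5, 3.5) contributes a regular 16-gon of circumradius 3 (area = (16/2)·3.000²·sin(360°/16) = 27.55 mm²); the cube at (-2.5, 10.5) (footprint 8×18) is included at this height (area 144.00 mm²); the r=7 cylinder at (-1, 5) contributes a regular 16-gon of circumradius 7 (area = (16/2)·7.000²·sin(360°/16) = 150.01 mm²); Merging all regions: the regions partially overlap — summed areas 321.57 mm² minus the doubly-counted overlap 6.03 mm² gives 315.53 mm² — area = 315.53 mm²; (rotated 65° about Z; rotation is an isometry so areas/perimeters/island counts are preserved). So its area = 315.53 mm². Layer 68 is larger (315.53 vs 144.00 mm²).

layer 68 (z = 20.4 mm)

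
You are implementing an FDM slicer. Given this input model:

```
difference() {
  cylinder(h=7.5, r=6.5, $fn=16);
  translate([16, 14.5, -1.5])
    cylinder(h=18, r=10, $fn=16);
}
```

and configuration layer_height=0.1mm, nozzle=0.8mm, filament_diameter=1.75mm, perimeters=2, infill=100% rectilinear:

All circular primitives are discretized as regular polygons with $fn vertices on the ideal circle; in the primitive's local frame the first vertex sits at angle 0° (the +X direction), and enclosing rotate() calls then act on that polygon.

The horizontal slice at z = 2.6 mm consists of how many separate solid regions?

1

At z = 2.6 mm: the cylinder: section is a regular 16-gon, circumradius r=6.5; the r=10 cylinder at (16, 14.5) gives a regular 16-gon of circumradius 10 (constant along its height); Taking the first minus the rest: starting from the r=6.5 cylinder, the r=10 cylinder at (16, 14.5) misses the remaining region (no effect) — 1 connected region. The result has 1 disconnected region.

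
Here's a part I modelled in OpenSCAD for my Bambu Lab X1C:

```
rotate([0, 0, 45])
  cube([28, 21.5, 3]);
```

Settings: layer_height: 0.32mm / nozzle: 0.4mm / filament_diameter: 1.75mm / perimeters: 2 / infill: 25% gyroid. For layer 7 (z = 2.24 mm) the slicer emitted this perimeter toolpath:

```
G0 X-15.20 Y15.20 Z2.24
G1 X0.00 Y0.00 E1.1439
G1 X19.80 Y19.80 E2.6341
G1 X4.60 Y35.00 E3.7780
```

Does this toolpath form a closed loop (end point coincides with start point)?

Start point (G0): (-15.20, 15.20). End point (last G1): the path does not return to the start — open.

no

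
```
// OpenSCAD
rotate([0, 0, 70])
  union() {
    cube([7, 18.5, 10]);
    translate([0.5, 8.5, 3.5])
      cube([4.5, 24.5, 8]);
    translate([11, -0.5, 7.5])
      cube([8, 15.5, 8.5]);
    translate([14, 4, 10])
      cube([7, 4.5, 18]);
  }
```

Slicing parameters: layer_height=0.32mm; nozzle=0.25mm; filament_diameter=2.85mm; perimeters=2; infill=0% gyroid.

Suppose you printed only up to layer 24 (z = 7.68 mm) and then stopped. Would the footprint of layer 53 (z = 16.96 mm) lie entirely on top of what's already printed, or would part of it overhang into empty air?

part overhangs

Compare the two slices. At z = 7.68: the cube (footprint 7×18.5) is included at this height (area 129.50 mm²); the cube at (0.5, 8.5) is present — its section is the full 4.5×24.5 rectangle (area 110.25 mm²); the 8×15.5 cube at (11, -0.5) contributes its full rectangle (area 124.00 mm²); the cube at (14, 4) does not reach this height (z outside [10, 28]); Taking the union: the regions partially overlap — summed areas 363.75 mm² minus the doubly-counted overlap 45.00 mm² gives 318.75 mm² — area = 318.75 mm²; (rotated 70° about Z; rotation is an isometry so areas/perimeters/island counts are preserved). At z = 16.96: the cube is not intersected at this z (z outside [0, 10]); the cube at (0.5, 8.5) is absent (z outside [3.5, 11.5]); the cube at (11, -0.5) is not intersected at this z (z outside [7.5, 16]); the cube at (14, 4) is present — its section is the full 7×4.5 rectangle (area 31.50 mm²); Combining (union): only the 7×4.5 cube at (14, 4) is present, so the union is just that shape — area = 31.50 mm²; (rotated 70° about Z; rotation is an isometry so areas/perimeters/island counts are preserved). Checking containment: at z = 16.96 the cross-section extends beyond the z = 7.68 cross-section by about 9.00 mm².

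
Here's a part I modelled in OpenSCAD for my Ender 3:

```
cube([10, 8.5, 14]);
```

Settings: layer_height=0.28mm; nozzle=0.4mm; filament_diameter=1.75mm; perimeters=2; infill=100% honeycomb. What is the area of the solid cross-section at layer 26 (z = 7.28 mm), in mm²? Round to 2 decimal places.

At z = 7.28 mm: the cube (footprint 10×8.5) is included at this height (area 85.00 mm²). Overall, the cross-section is a single solid region. Net area = 85.00 mm².

85.00 mm²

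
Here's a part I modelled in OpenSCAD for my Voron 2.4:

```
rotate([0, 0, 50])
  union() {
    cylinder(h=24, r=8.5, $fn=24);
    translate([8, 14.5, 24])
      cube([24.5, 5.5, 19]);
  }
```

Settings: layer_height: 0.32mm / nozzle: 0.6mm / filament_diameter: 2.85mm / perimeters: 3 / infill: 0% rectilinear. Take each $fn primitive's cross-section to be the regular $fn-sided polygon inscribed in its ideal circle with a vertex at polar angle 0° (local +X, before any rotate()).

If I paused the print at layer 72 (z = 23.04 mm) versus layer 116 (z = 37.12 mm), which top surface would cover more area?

layer 72 (z = 23.04 mm)

Layer 72 (z = 23.04): the r=8.5 cylinder contributes a regular 24-gon of circumradius 8.5 (area = (24/2)·8.500²·sin(360°/24) = 224.40 mm²); the cube at (8, 14.5) does not reach this height (z outside [24, 43]); Combining (union): only the r=8.5 cylinder is present, so the union is just that shape — area = 224.40 mm²; (whole slice rotated 50° about Z — lengths, areas and connectivity unchanged). So its area = 224.40 mm². Layer 116 (z = 37.12): the cylinder is absent (z outside [0, 24]); the cube at (8, 14.5) is present — its section is the full 24.5×5.5 rectangle (area 134.75 mm²); Combining (union): only the 24.5×5.5 cube at (8, 14.5) is present, so the union is just that shape — area = 134.75 mm²; (rotated 50° about Z; rotation is an isometry so areas/perimeters/island counts are preserved). So its area = 134.75 mm². Layer 72 is larger (224.40 vs 134.75 mm²).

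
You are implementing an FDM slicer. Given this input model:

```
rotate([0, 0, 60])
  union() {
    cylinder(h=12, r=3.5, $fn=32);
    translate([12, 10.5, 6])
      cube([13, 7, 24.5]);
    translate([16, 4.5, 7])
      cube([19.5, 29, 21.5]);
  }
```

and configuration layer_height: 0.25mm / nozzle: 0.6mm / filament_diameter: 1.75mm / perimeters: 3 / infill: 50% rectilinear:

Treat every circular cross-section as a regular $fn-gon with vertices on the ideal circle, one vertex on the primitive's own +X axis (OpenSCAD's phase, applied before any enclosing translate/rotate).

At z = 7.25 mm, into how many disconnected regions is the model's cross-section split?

2

At z = 7.25 mm: the r=3.5 cylinder gives a regular 32-gon of circumradius 3.5 (constant along its height); the cube at (12, 10.5) is present — its section is the full 13×7 rectangle; the 19.5×29 cube at (16, 4.5) contributes its full rectangle; Taking the union: the regions partially overlap (shared area 63.00 mm²), so overlapping operands fuse into one piece — 2 connected regions; (whole slice rotated 60° about Z — lengths, areas and connectivity unchanged). The result has 2 disconnected regions.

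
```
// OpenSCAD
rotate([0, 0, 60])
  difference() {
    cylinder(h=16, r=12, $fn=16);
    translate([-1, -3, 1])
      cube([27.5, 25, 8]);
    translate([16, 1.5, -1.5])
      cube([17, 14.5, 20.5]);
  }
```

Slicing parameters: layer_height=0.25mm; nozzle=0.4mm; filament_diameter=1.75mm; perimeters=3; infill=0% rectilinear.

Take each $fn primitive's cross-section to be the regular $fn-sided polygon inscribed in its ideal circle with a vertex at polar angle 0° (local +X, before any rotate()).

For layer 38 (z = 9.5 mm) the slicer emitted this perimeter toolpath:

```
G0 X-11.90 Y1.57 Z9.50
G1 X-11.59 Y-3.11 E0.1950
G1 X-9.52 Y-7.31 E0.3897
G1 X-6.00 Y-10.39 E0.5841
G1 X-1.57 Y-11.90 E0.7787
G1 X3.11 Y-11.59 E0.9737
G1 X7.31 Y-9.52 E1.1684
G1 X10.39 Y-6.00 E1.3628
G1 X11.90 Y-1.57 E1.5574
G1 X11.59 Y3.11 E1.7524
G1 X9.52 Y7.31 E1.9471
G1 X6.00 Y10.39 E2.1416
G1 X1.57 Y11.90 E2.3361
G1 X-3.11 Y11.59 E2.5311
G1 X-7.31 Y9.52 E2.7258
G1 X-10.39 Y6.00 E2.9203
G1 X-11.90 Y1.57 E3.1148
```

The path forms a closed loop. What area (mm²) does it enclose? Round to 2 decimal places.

Apply the shoelace formula to the sequence of (X, Y) vertices; enclosed area = 440.92 mm².

440.92 mm²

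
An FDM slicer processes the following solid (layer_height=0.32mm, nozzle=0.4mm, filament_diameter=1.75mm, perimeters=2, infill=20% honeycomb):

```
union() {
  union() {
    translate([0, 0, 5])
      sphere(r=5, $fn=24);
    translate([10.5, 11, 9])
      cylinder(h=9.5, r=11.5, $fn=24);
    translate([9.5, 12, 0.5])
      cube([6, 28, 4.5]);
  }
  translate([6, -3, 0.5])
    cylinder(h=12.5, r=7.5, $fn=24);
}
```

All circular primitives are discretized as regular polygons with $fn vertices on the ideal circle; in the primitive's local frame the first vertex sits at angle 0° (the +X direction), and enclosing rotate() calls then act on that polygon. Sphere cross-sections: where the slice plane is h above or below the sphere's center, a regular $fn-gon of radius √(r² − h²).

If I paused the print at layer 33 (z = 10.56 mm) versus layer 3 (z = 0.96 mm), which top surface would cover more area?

layer 33 (z = 10.56 mm)

Layer 33 (z = 10.56): the sphere is absent (|z−center|=5.560 > r=5); the r=11.5 cylinder at (10.5, 11) contributes a regular 24-gon of circumradius 11.5 (area = (24/2)·11.500²·sin(360°/24) = 410.75 mm²); the cube at (9.5, 12) does not reach this height (z outside [0.5, 5]); Merging all regions: only the r=11.5 cylinder at (10.5, 11) is present, so the union is just that shape — area = 410.75 mm²; the r=7.5 cylinder at (6, -3) contributes a regular 24-gon of circumradius 7.5 (area = (24/2)·7.500²·sin(360°/24) = 174.70 mm²); Combining (union): the regions partially overlap — summed areas 585.45 mm² minus the doubly-counted overlap 32.89 mm² gives 552.56 mm² — area = 552.56 mm². So its area = 552.56 mm². Layer 3 (z = 0.96): the sphere: section is a regular 24-gon, circumradius = √(r²−h²) = √(5²−4.04²) = 2.946 (area = (24/2)·2.946²·sin(360°/24) = 26.95 mm²); the cylinder at (10.5, 11) is not intersected at this z (z outside [9, 18.5]); the cube at (9.5, 12) is present — its section is the full 6×28 rectangle (area 168.00 mm²); Merging all regions: the 2 present regions are separate (no shared area or edge), so areas and boundary lengths simply add and each stays a separate island — area = 194.95 mm²; the cylinder at (6, -3): section is a regular 24-gon, circumradius r=7.5 (area = (24/2)·7.500²·sin(360°/24) = 174.70 mm²); Combining (union): the regions partially overlap — summed areas 369.66 mm² minus the doubly-counted overlap 16.71 mm² gives 352.94 mm² — area = 352.94 mm². So its area = 352.94 mm². Layer 33 is larger (552.56 vs 352.94 mm²).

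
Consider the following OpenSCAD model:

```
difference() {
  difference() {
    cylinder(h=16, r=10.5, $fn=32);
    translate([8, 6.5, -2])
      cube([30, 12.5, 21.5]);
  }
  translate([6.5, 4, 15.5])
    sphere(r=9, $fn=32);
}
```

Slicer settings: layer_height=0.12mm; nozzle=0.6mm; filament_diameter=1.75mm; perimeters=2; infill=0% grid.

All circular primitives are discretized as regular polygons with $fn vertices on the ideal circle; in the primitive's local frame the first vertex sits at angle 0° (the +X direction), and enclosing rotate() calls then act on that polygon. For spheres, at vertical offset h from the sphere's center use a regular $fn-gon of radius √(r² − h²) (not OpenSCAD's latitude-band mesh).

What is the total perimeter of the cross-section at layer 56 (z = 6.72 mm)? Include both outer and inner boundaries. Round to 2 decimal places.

At z = 6.72 mm: the cylinder: section is a regular 32-gon, circumradius r=10.5 (perimeter = 2·32·10.500·sin(180°/32) = 65.87 mm); the cube at (8, 6.5) is present — its section is the full 30×12.5 rectangle (perimeter 85.00 mm); After the difference (first − rest): starting from the r=10.5 cylinder, the 30×12.5 cube at (8, 6.5) partially overlaps it — only the 0.02 mm² overlap (of its 375.00 mm²) is removed, clipping the outline — boundary = 65.99 mm; the r=9 sphere at (6.5, 4) contributes a regular 32-gon of circumradius √(9²−8.78²) = 1.978 (perimeter = 2·32·1.978·sin(180°/32) = 12.41 mm); Subtracting the remaining from the first: starting from that combined region, the r=9 sphere at (6.5, 4) lies wholly inside it (removes its full 12.21 mm² and its 12.41 mm outline becomes a hole wall) — boundary (outer + 1 inner loop) = 78.39 mm. Overall, the cross-section is one region with 1 hole. Total boundary length (outer + inner) = 78.39 mm.

78.39 mm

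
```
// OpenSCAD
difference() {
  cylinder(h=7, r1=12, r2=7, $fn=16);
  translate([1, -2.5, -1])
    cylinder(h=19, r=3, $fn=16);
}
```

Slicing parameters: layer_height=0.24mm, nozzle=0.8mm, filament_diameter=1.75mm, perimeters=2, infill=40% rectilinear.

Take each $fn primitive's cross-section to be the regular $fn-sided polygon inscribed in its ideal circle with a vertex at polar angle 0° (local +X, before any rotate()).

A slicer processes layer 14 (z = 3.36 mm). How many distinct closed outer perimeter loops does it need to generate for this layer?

1

At z = 3.36 mm: the cone: at t=0.480 of its height the radius interpolates to r₁+(r₂−r₁)t = 9.600, giving a regular 16-gon of that circumradius; the r=3 cylinder at (1, -2.5) gives a regular 16-gon of circumradius 3 (constant along its height); Subtracting the remaining from the first: starting from the cone, the r=3 cylinder at (1, -2.5) lies wholly inside it (removes its full 27.55 mm² and its 18.73 mm outline becomes a hole wall) — 1 connected region with 1 hole. The result has 1 disconnected region.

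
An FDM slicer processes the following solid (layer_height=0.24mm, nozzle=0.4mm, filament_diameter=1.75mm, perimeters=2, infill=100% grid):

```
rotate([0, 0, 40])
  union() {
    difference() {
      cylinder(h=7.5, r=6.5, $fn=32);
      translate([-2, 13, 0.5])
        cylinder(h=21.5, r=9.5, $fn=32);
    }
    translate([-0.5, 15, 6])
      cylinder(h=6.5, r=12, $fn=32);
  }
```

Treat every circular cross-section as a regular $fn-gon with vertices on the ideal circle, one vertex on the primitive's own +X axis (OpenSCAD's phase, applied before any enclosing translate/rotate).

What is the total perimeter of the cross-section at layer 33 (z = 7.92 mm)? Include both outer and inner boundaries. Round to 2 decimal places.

At z = 7.92 mm: the cylinder does not reach this height (z outside [0, 7.5]); the r=9.5 cylinder at (-2, 13) gives a regular 32-gon of circumradius 9.5 (constant along its height) (perimeter = 2·32·9.500·sin(180°/32) = 59.59 mm); Taking the first minus the rest: the first operand is absent here, so nothing remains; the r=12 cylinder at (-0.5, 15) gives a regular 32-gon of circumradius 12 (constant along its height) (perimeter = 2·32·12.000·sin(180°/32) = 75.28 mm); Taking the union: only the r=12 cylinder at (-0.5, 15) is present, so the union is just that shape — boundary = 75.28 mm; (rotated 40° about Z; rotation is an isometry so areas/perimeters/island counts are preserved). Overall, the cross-section is a single solid region. Total boundary length (outer) = 75.28 mm.

75.28 mm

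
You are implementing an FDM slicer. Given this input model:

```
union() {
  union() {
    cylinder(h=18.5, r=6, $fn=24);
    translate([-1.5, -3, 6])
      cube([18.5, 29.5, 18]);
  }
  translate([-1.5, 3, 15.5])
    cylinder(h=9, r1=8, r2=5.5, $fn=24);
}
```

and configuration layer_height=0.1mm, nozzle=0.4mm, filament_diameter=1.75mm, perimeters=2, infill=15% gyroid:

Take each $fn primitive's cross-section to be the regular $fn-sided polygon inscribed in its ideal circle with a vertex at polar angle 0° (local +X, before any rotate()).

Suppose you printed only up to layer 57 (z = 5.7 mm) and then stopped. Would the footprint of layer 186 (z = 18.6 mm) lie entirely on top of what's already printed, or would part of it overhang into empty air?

Compare the two slices. At z = 5.7: the cylinder: section is a regular 24-gon, circumradius r=6 (area = (24/2)·6.000²·sin(360°/24) = 111.81 mm²); the cube at (-1.5, -3) does not reach this height (z outside [6, 24]); Combining (union): only the r=6 cylinder is present, so the union is just that shape — area = 111.81 mm²; the cone at (-1.5, 3) does not reach this height (z outside [15.5, 24.5]); Taking the union: only the result so far is present, so the union is just that shape — area = 111.81 mm². At z = 18.6: the cylinder does not reach this height (z outside [0, 18.5]); the 18.5×29.5 cube at (-1.5, -3) contributes its full rectangle (area 545.75 mm²); Combining (union): only the 18.5×29.5 cube at (-1.5, -3) is present, so the union is just that shape — area = 545.75 mm²; the cone at (-1.5, 3) (r1=8→r2=5.5) has section circumradius 7.139 here — a regular 24-gon (area = (24/2)·7.139²·sin(360°/24) = 158.28 mm²); Combining (union): the regions partially overlap — summed areas 704.03 mm² minus the doubly-counted overlap 76.31 mm² gives 627.72 mm² — area = 627.72 mm². Checking containment: at z = 18.6 the cross-section extends beyond the z = 5.7 cross-section by about 531.95 mm².

part overhangs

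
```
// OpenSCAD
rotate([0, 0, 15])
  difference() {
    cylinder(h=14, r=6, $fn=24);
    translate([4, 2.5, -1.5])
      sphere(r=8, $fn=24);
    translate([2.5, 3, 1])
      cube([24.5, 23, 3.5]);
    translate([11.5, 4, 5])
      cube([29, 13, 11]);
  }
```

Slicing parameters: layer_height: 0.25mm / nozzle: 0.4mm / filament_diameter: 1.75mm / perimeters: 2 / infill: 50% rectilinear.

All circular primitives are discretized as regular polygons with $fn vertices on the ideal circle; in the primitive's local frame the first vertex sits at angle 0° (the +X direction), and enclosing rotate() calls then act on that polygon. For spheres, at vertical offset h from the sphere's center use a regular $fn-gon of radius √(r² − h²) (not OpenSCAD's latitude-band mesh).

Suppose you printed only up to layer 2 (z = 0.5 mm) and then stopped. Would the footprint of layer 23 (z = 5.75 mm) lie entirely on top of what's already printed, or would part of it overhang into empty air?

part overhangs

Compare the two slices. At z = 0.5: the cylinder: section is a regular 24-gon, circumradius r=6 (area = (24/2)·6.000²·sin(360°/24) = 111.81 mm²); the r=8 sphere at (4, 2.5) contributes a regular 24-gon of circumradius √(8²−2²) = 7.746 (area = (24/2)·7.746²·sin(360°/24) = 186.35 mm²); the cube at (2.5, 3) is not intersected at this z (z outside [1, 4.5]); the cube at (11.5, 4) is absent (z outside [5, 16]); After the difference (first − rest): starting from the r=6 cylinder (111.81 mm²), the r=8 sphere at (4, 2.5) partially overlaps it — only the 81.25 mm² overlap (of its 186.35 mm²) is removed, clipping the outline — area = 30.56 mm²; (rotated 15° about Z; rotation is an isometry so areas/perimeters/island counts are preserved). At z = 5.75: the cylinder: section is a regular 24-gon, circumradius r=6 (area = (24/2)·6.000²·sin(360°/24) = 111.81 mm²); the r=8 sphere at (4, 2.5) slices to a regular 24-gon of circumradius 3.382 (√(r²−h²) with h=7.25 from center) (area = (24/2)·3.382²·sin(360°/24) = 35.52 mm²); the cube at (2.5, 3) is absent (z outside [1, 4.5]); the cube at (11.5, 4) is present — its section is the full 29×13 rectangle (area 377.00 mm²); After the difference (first − rest): starting from the r=6 cylinder (111.81 mm²), the r=8 sphere at (4, 2.5) partially overlaps it — only the 23.93 mm² overlap (of its 35.52 mm²) is removed, clipping the outline; the 29×13 cube at (11.5, 4) misses the remaining region (no effect) — area = 87.88 mm²; (whole slice rotated 15° about Z — lengths, areas and connectivity unchanged). Checking containment: at z = 5.75 the cross-section extends beyond the z = 0.5 cross-section by about 57.32 mm².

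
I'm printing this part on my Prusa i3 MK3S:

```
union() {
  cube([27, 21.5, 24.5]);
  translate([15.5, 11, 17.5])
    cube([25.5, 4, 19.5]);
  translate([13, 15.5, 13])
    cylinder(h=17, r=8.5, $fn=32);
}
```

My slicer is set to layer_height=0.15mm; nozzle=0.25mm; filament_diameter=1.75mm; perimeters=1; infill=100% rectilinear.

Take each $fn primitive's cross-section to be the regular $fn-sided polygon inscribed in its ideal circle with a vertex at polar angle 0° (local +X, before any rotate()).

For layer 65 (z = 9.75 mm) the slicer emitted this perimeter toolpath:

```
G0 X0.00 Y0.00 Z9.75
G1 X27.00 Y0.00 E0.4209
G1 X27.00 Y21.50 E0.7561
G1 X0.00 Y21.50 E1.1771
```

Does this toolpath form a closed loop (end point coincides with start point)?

Start point (G0): (0.00, 0.00). End point (last G1): the path does not return to the start — open.

no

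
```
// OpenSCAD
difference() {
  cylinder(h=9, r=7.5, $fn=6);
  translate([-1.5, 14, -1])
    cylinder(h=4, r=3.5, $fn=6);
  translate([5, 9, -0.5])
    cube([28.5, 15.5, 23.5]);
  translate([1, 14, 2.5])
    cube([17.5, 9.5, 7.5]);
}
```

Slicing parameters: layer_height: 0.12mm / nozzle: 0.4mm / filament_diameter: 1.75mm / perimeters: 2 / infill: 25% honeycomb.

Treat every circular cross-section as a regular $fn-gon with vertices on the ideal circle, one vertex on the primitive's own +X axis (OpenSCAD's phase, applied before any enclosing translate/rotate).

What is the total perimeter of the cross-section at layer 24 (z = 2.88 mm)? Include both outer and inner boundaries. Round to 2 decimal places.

45.00 mm

At z = 2.88 mm: the r=7.5 cylinder contributes a regular 6-gon of circumradius 7.5 (perimeter = 2·6·7.500·sin(180°/6) = 45.00 mm); the r=3.5 cylinder at (-1.5, 14) contributes a regular 6-gon of circumradius 3.5 (perimeter = 2·6·3.500·sin(180°/6) = 21.00 mm); the cube at (5, 9) is present — its section is the full 28.5×15.5 rectangle (perimeter 88.00 mm); the cube at (1, 14) is present — its section is the full 17.5×9.5 rectangle (perimeter 54.00 mm); Taking the first minus the rest: starting from the r=7.5 cylinder, the r=3.5 cylinder at (-1.5, 14) misses the remaining region (no effect); the 28.5×15.5 cube at (5, 9) misses the remaining region (no effect); the 17.5×9.5 cube at (1, 14) misses the remaining region (no effect) — boundary = 45.00 mm. Overall, the cross-section is a single solid region. Total boundary length (outer) = 45.00 mm.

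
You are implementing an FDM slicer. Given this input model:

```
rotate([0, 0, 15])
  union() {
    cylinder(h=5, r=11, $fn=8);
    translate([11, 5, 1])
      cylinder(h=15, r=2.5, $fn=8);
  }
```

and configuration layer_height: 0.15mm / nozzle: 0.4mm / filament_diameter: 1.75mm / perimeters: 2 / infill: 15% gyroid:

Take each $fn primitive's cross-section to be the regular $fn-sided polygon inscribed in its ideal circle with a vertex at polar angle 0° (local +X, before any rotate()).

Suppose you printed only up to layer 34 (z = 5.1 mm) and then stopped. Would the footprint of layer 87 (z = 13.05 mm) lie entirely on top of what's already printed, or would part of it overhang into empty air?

entirely on top

Compare the two slices. At z = 5.1: the cylinder is absent (z outside [0, 5]); the r=2.5 cylinder at (11, 5) contributes a regular 8-gon of circumradius 2.5 (area = (8/2)·2.500²·sin(360°/8) = 17.68 mm²); Combining (union): only the r=2.5 cylinder at (11, 5) is present, so the union is just that shape — area = 17.68 mm²; (rotated 15° about Z; rotation is an isometry so areas/perimeters/island counts are preserved). At z = 13.05: the cylinder is not intersected at this z (z outside [0, 5]); the r=2.5 cylinder at (11, 5) gives a regular 8-gon of circumradius 2.5 (constant along its height) (area = (8/2)·2.500²·sin(360°/8) = 17.68 mm²); Combining (union): only the r=2.5 cylinder at (11, 5) is present, so the union is just that shape — area = 17.68 mm²; (whole slice rotated 15° about Z — lengths, areas and connectivity unchanged). Checking containment: the cross-section at z = 13.05 is a subset of the cross-section at z = 5.1.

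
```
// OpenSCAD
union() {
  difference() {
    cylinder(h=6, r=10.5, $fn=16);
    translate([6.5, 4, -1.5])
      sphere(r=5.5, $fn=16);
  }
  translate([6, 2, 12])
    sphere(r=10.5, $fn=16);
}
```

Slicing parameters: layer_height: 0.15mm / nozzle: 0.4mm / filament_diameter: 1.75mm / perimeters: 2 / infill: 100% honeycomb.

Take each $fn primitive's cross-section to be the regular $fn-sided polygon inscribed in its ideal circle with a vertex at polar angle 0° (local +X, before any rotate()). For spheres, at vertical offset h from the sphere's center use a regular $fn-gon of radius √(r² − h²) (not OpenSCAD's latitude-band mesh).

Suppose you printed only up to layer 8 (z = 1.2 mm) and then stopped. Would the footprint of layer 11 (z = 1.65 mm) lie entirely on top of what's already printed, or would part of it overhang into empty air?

Compare the two slices. At z = 1.2: the r=10.5 cylinder gives a regular 16-gon of circumradius 10.5 (constant along its height) (area = (16/2)·10.500²·sin(360°/16) = 337.53 mm²); the r=5.5 sphere at (6.5, 4) contributes a regular 16-gon of circumradius √(5.5²−2.7²) = 4.792 (area = (16/2)·4.792²·sin(360°/16) = 70.29 mm²); After the difference (first − rest): starting from the r=10.5 cylinder (337.53 mm²), the r=5.5 sphere at (6.5, 4) partially overlaps it — only the 57.10 mm² overlap (of its 70.29 mm²) is removed, clipping the outline — area = 280.43 mm²; the sphere at (6, 2) is absent (|z−center|=10.800 > r=10.5); Taking the union: only that combined region is present, so the union is just that shape — area = 280.43 mm². At z = 1.65: the cylinder: section is a regular 16-gon, circumradius r=10.5 (area = (16/2)·10.500²·sin(360°/16) = 337.53 mm²); the sphere at (6.5, 4): section is a regular 16-gon, circumradius = √(r²−h²) = √(5.5²−3.15²) = 4.509 (area = (16/2)·4.509²·sin(360°/16) = 62.23 mm²); Subtracting the remaining from the first: starting from the r=10.5 cylinder (337.53 mm²), the r=5.5 sphere at (6.5, 4) partially overlaps it — only the 52.04 mm² overlap (of its 62.23 mm²) is removed, clipping the outline — area = 285.49 mm²; the r=10.5 sphere at (6, 2) contributes a regular 16-gon of circumradius √(10.5²−10.35²) = 1.768 (area = (16/2)·1.768²·sin(360°/16) = 9.57 mm²); Taking the union: the 2 present regions are separate (no shared area or edge), so areas and boundary lengths simply add and each stays a separate island — area = 295.06 mm². Checking containment: at z = 1.65 the cross-section extends beyond the z = 1.2 cross-section by about 14.63 mm².

part overhangs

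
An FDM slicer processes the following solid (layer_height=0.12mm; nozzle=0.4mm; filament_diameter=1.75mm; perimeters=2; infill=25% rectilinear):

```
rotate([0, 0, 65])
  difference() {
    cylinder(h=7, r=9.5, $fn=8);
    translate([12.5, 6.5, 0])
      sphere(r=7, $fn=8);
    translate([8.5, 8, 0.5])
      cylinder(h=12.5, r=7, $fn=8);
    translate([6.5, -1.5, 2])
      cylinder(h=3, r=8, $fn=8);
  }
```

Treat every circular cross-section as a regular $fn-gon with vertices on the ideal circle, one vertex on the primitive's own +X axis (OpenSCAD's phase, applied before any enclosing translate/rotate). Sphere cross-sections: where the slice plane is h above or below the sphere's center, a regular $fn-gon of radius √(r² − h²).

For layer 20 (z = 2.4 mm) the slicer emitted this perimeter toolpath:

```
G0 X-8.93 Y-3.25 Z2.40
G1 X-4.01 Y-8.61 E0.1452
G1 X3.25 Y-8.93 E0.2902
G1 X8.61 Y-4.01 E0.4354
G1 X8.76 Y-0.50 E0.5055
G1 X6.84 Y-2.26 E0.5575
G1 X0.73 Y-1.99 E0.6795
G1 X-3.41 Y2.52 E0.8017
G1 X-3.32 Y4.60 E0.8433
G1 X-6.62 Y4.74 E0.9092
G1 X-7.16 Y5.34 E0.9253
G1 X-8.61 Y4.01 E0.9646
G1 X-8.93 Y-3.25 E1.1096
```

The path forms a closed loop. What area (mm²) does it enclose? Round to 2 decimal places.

Apply the shoelace formula to the sequence of (X, Y) vertices; enclosed area = 138.04 mm².

138.04 mm²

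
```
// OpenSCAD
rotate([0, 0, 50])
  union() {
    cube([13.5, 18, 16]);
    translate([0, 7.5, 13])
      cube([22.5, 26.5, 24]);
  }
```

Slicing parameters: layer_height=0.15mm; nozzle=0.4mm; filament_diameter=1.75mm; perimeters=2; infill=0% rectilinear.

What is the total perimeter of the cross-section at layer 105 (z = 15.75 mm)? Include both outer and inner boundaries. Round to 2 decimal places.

At z = 15.75 mm: the cube is present — its section is the full 13.5×18 rectangle (perimeter 63.00 mm); the cube at (0, 7.5) (footprint 22.5×26.5) is included at this height (perimeter 98.00 mm); Combining (union): the regions partially overlap (shared area 141.75 mm²), so the edge portions inside another operand are dropped and the merged outline is re-measured after clipping — boundary = 113.00 mm; (whole slice rotated 50° about Z — lengths, areas and connectivity unchanged). Overall, the cross-section is a single solid region. Total boundary length (outer) = 113.00 mm.

113.00 mm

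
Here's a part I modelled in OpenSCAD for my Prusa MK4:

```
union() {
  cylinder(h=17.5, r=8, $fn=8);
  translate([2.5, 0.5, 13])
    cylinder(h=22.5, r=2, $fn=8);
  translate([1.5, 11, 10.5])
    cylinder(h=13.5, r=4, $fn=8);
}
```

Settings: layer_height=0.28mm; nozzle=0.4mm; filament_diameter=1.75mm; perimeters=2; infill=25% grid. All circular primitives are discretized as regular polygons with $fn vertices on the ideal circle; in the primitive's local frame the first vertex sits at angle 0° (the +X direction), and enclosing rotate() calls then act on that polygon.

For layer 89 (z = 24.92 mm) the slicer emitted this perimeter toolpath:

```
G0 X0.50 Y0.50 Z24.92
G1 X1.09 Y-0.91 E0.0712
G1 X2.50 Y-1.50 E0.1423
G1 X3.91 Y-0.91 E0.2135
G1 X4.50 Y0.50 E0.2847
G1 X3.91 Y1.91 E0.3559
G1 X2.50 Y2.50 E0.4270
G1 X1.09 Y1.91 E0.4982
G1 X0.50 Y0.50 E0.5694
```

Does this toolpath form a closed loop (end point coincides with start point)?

yes

Start point (G0): (0.50, 0.50). End point (last G1): the path returns to the start — closed.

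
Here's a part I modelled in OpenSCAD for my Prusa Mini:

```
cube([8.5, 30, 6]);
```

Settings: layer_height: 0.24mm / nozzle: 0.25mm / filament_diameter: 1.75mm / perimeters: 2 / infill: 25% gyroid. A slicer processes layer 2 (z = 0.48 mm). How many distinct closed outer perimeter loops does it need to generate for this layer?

1

At z = 0.48 mm: the cube is present — its section is the full 8.5×30 rectangle. The result has 1 disconnected region.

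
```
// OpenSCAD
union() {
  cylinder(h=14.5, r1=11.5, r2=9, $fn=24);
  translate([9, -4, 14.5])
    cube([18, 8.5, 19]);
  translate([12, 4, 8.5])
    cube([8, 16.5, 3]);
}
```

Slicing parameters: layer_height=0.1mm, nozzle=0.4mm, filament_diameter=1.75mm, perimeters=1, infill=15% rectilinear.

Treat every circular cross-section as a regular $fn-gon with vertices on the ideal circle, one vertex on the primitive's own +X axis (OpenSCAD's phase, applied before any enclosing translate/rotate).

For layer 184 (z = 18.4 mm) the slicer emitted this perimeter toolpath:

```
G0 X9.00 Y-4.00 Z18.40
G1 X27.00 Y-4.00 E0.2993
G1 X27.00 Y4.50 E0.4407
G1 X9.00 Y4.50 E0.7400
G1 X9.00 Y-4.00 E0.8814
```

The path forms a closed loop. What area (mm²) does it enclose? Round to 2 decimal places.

Apply the shoelace formula to the sequence of (X, Y) vertices; enclosed area = 153.00 mm².

153.00 mm²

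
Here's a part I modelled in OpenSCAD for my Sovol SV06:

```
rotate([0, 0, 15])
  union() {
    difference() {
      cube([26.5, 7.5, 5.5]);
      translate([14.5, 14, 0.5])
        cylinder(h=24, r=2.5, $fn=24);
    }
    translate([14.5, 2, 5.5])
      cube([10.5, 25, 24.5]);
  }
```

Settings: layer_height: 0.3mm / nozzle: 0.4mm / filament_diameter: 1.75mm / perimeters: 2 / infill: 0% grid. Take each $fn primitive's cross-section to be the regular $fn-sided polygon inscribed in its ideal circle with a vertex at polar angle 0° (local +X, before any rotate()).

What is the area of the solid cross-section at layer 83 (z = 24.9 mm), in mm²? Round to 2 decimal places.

At z = 24.9 mm: the cube is absent (z outside [0, 5.5]); the cylinder at (14.5, 14) does not reach this height (z outside [0.5, 24.5]); Taking the first minus the rest: the first operand is absent here, so nothing remains; the cube at (14.5, 2) is present — its section is the full 10.5×25 rectangle (area 262.50 mm²); Taking the union: only the 10.5×25 cube at (14.5, 2) is present, so the union is just that shape — area = 262.50 mm²; (whole slice rotated 15° about Z — lengths, areas and connectivity unchanged). Overall, the cross-section is a single solid region. Net area = 262.50 mm².

262.50 mm²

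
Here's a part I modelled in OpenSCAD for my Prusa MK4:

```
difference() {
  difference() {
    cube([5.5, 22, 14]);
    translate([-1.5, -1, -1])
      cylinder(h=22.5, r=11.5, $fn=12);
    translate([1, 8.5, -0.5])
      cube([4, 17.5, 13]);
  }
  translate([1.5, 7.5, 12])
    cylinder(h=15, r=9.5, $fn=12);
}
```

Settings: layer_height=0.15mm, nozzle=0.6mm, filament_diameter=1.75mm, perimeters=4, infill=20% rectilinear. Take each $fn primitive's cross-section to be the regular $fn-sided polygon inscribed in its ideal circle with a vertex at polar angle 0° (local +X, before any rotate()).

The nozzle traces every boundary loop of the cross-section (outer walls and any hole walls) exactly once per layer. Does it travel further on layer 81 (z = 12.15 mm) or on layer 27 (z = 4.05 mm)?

layer 27 (z = 4.05 mm)

Layer 81 (z = 12.15): the 5.5×22 cube contributes its full rectangle (perimeter 55.00 mm); the cylinder at (-1.5, -1): section is a regular 12-gon, circumradius r=11.5 (perimeter = 2·12·11.500·sin(180°/12) = 71.43 mm); the 4×17.5 cube at (1, 8.5) contributes its full rectangle (perimeter 43.00 mm); Subtracting the remaining from the first: starting from the 5.5×22 cube, the r=11.5 cylinder at (-1.5, -1) partially overlaps it — only the 50.91 mm² overlap (of its 396.75 mm²) is removed, clipping the outline; the 4×17.5 cube at (1, 8.5) partially overlaps it — only the 50.99 mm² overlap (of its 70.00 mm²) is removed, clipping the outline — boundary = 55.81 mm; the cylinder at (1.5, 7.5): section is a regular 12-gon, circumradius r=9.5 (perimeter = 2·12·9.500·sin(180°/12) = 59.01 mm); After the difference (first − rest): starting from that combined region, the r=9.5 cylinder at (1.5, 7.5) partially overlaps it — only the 10.83 mm² overlap (of its 270.75 mm²) is removed, clipping the outline — boundary = 25.60 mm. So its perimeter = 25.60 mm. Layer 27 (z = 4.05): the 5.5×22 cube contributes its full rectangle (perimeter 55.00 mm); the cylinder at (-1.5, -1): section is a regular 12-gon, circumradius r=11.5 (perimeter = 2·12·11.500·sin(180°/12) = 71.43 mm); the 4×17.5 cube at (1, 8.5) contributes its full rectangle (perimeter 43.00 mm); Taking the first minus the rest: starting from the 5.5×22 cube, the r=11.5 cylinder at (-1.5, -1) partially overlaps it — only the 50.91 mm² overlap (of its 396.75 mm²) is removed, clipping the outline; the 4×17.5 cube at (1, 8.5) partially overlaps it — only the 50.99 mm² overlap (of its 70.00 mm²) is removed, clipping the outline — boundary = 55.81 mm; the cylinder at (1.5, 7.5) is absent (z outside [12, 27]); Subtracting the remaining from the first: none of the subtracted shapes is present at this height, so that combined region is unchanged — boundary = 55.81 mm. So its perimeter = 55.81 mm. Layer 27 is larger (55.81 vs 25.60 mm).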